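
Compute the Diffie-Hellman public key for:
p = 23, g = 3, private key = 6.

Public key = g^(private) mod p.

Step 1: A = g^a mod p = 3^6 mod 23.
  3^1 mod 23 = 3
  3^2 mod 23 = (3 * 3) mod 23 = 9
  3^3 mod 23 = (9 * 3) mod 23 = 4
  3^4 mod 23 = (4 * 3) mod 23 = 12
  3^5 mod 23 = (12 * 3) mod 23 = 13
  3^6 mod 23 = (13 * 3) mod 23 = 16
Result: A = 16.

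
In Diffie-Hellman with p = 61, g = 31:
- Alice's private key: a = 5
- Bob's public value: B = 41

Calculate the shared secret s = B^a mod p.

Step 1: s = B^a mod p = 41^5 mod 61.
  41^1 mod 61 = 41
  41^2 mod 61 = (41 * 41) mod 61 = 34
  41^3 mod 61 = (34 * 41) mod 61 = 52
  41^4 mod 61 = (52 * 41) mod 61 = 58
  41^5 mod 61 = (58 * 41) mod 61 = 60
Result: shared secret = 60.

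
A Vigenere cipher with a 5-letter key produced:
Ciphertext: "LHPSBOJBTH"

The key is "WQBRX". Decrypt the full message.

Step 1: Key 'WQBRX' has length 5. Extended key: WQBRXWQBRX
Step 2: Decrypt each position:
  L(11) - W(22) = 15 = P
  H(7) - Q(16) = 17 = R
  P(15) - B(1) = 14 = O
  S(18) - R(17) = 1 = B
  B(1) - X(23) = 4 = E
  O(14) - W(22) = 18 = S
  J(9) - Q(16) = 19 = T
  B(1) - B(1) = 0 = A
  T(19) - R(17) = 2 = C
  H(7) - X(23) = 10 = K
Plaintext: PROBESTACK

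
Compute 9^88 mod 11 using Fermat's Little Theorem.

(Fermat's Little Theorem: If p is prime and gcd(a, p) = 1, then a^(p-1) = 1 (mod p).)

Step 1: Since 11 is prime, by Fermat's Little Theorem: 9^10 = 1 (mod 11).
Step 2: Reduce exponent: 88 mod 10 = 8.
Step 3: So 9^88 = 9^8 (mod 11).
Step 4: 9^8 mod 11 = 3.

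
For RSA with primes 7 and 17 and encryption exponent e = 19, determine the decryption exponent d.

Step 1: n = 7 * 17 = 119.
Step 2: phi(n) = 6 * 16 = 96.
Step 3: Find d such that 19 * d = 1 (mod 96).
Step 4: d = 19^(-1) mod 96 = 91.
Verification: 19 * 91 = 1729 = 18 * 96 + 1.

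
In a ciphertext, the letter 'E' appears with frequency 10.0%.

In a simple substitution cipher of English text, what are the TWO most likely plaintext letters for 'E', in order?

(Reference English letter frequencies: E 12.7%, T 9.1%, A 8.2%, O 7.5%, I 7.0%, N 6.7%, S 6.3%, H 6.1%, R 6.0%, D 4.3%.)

Step 1: Observed frequency of 'E' is 10.0%.
Step 2: Compute distances to each reference frequency and sort:
  T (9.1%): difference = 0.9% <-- BEST
  A (8.2%): difference = 1.8% <-- RUNNER-UP
  O (7.5%): difference = 2.5%
  E (12.7%): difference = 2.7%
  I (7.0%): difference = 3.0%
Step 3: Most likely is 'T' (9.1%, diff 0.9%); second most likely is 'A' (8.2%, diff 1.8%).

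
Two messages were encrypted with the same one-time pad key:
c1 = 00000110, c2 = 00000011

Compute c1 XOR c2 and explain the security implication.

Step 1: c1 XOR c2 = (m1 XOR k) XOR (m2 XOR k).
Step 2: By XOR associativity/commutativity: = m1 XOR m2 XOR k XOR k = m1 XOR m2.
Step 3: 00000110 XOR 00000011 = 00000101 = 5.
Step 4: The key cancels out! An attacker learns m1 XOR m2 = 5, revealing the relationship between plaintexts.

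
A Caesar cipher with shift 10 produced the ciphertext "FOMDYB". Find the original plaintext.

Step 1: Reverse the shift by subtracting 10 from each letter position.
  F (position 5) -> position (5-10) mod 26 = 21 -> V
  O (position 14) -> position (14-10) mod 26 = 4 -> E
  M (position 12) -> position (12-10) mod 26 = 2 -> C
  D (position 3) -> position (3-10) mod 26 = 19 -> T
  Y (position 24) -> position (24-10) mod 26 = 14 -> O
  B (position 1) -> position (1-10) mod 26 = 17 -> R
Decrypted message: VECTOR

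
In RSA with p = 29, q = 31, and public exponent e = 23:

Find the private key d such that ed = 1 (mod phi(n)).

Step 1: n = 29 * 31 = 899.
Step 2: phi(n) = 28 * 30 = 840.
Step 3: Find d such that 23 * d = 1 (mod 840).
Step 4: d = 23^(-1) mod 840 = 767.
Verification: 23 * 767 = 17641 = 21 * 840 + 1.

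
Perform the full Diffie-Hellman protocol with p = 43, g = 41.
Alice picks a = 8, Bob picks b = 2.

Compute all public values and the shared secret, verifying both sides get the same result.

Step 1: A = g^a mod p = 41^8 mod 43 = 41.
Step 2: B = g^b mod p = 41^2 mod 43 = 4.
Step 3: Alice computes s = B^a mod p = 4^8 mod 43 = 4.
Step 4: Bob computes s = A^b mod p = 41^2 mod 43 = 4.
Both sides agree: shared secret = 4.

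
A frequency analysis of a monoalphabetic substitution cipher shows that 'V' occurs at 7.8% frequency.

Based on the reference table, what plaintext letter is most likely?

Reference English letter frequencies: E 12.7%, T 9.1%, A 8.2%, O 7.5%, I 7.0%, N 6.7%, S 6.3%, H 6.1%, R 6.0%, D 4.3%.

Step 1: The observed frequency is 7.8%.
Step 2: Compare with English frequencies:
  E: 12.7% (difference: 4.9%)
  T: 9.1% (difference: 1.3%)
  A: 8.2% (difference: 0.4%)
  O: 7.5% (difference: 0.3%) <-- closest
  I: 7.0% (difference: 0.8%)
  N: 6.7% (difference: 1.1%)
  S: 6.3% (difference: 1.5%)
  H: 6.1% (difference: 1.7%)
  R: 6.0% (difference: 1.8%)
  D: 4.3% (difference: 3.5%)
Step 3: 'V' most likely represents 'O' (frequency 7.5%).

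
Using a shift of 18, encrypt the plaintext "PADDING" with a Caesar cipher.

Step 1: For each letter, shift forward by 18 positions (mod 26).
  P (position 15) -> position (15+18) mod 26 = 7 -> H
  A (position 0) -> position (0+18) mod 26 = 18 -> S
  D (position 3) -> position (3+18) mod 26 = 21 -> V
  D (position 3) -> position (3+18) mod 26 = 21 -> V
  I (position 8) -> position (8+18) mod 26 = 0 -> A
  N (position 13) -> position (13+18) mod 26 = 5 -> F
  G (position 6) -> position (6+18) mod 26 = 24 -> Y
Result: HSVVAFY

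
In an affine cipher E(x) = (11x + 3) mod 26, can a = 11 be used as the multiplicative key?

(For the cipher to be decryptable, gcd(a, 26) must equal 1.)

Step 1: Compute gcd(11, 26).
Step 2: gcd(11, 26) = 1.
Since gcd = 1, 11 is coprime with 26, so it is a valid key.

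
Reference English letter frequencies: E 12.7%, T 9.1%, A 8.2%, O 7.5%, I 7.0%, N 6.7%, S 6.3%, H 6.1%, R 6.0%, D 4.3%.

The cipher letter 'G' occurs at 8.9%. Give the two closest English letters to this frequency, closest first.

Step 1: Observed frequency of 'G' is 8.9%.
Step 2: Compute distances to each reference frequency and sort:
  T (9.1%): difference = 0.2% <-- BEST
  A (8.2%): difference = 0.7% <-- RUNNER-UP
  O (7.5%): difference = 1.4%
  I (7.0%): difference = 1.9%
  N (6.7%): difference = 2.2%
Step 3: Most likely is 'T' (9.1%, diff 0.2%); second most likely is 'A' (8.2%, diff 0.7%).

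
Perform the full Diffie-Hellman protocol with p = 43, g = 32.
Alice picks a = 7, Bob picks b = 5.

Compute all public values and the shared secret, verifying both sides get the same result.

Step 1: A = g^a mod p = 32^7 mod 43 = 42.
Step 2: B = g^b mod p = 32^5 mod 43 = 27.
Step 3: Alice computes s = B^a mod p = 27^7 mod 43 = 42.
Step 4: Bob computes s = A^b mod p = 42^5 mod 43 = 42.
Both sides agree: shared secret = 42.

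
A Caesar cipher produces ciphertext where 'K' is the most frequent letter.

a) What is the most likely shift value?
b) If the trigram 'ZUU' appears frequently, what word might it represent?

Step 1: In English, 'E' is the most frequent letter (12.7%).
Step 2: The most frequent ciphertext letter is 'K' (position 10).
Step 3: Shift = (10 - 4) mod 26 = 6.
Step 4: Decrypt 'ZUU' by shifting back 6:
  Z -> T
  U -> O
  U -> O
Step 5: 'ZUU' decrypts to 'TOO'.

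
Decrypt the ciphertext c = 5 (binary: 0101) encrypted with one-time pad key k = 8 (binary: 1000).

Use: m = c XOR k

Step 1: XOR ciphertext with key:
  Ciphertext: 0101
  Key:        1000
  XOR:        1101
Step 2: Plaintext = 1101 = 13 in decimal.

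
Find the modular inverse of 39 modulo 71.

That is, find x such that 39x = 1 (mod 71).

Step 1: We need x such that 39 * x = 1 (mod 71).
Step 2: Using the extended Euclidean algorithm or trial:
  39 * 51 = 1989 = 28 * 71 + 1.
Step 3: Since 1989 mod 71 = 1, the inverse is x = 51.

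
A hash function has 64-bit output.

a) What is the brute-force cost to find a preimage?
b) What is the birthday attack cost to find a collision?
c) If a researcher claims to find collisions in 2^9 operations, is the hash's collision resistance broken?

Step 1: Preimage resistance requires brute-force of 2^64 operations.
Step 2: Collision resistance (birthday bound) = 2^(64/2) = 2^32.
Step 3: The claimed attack costs 2^9 operations.
Step 4: Since 2^9 < 2^32, the claimed attack beats the generic birthday bound, so collision resistance is broken.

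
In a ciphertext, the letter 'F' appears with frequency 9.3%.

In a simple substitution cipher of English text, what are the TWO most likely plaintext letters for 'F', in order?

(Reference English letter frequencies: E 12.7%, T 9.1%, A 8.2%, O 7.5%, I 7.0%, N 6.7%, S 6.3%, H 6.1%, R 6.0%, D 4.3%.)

Step 1: Observed frequency of 'F' is 9.3%.
Step 2: Compute distances to each reference frequency and sort:
  T (9.1%): difference = 0.2% <-- BEST
  A (8.2%): difference = 1.1% <-- RUNNER-UP
  O (7.5%): difference = 1.8%
  I (7.0%): difference = 2.3%
  N (6.7%): difference = 2.6%
Step 3: Most likely is 'T' (9.1%, diff 0.2%); second most likely is 'A' (8.2%, diff 1.1%).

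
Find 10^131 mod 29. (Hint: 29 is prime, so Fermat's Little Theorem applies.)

Step 1: Since 29 is prime, by Fermat's Little Theorem: 10^28 = 1 (mod 29).
Step 2: Reduce exponent: 131 mod 28 = 19.
Step 3: So 10^131 = 10^19 (mod 29).
Step 4: 10^19 mod 29 = 21.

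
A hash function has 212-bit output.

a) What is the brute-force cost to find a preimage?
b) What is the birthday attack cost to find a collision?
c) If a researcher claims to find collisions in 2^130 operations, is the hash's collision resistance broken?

Step 1: Preimage resistance requires brute-force of 2^212 operations.
Step 2: Collision resistance (birthday bound) = 2^(212/2) = 2^106.
Step 3: The claimed attack costs 2^130 operations.
Step 4: Since 2^130 >= 2^106, the claimed attack is no faster than the generic birthday attack, so this does not break collision resistance.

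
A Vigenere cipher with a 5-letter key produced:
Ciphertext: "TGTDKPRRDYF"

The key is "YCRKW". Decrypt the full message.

Step 1: Key 'YCRKW' has length 5. Extended key: YCRKWYCRKWY
Step 2: Decrypt each position:
  T(19) - Y(24) = 21 = V
  G(6) - C(2) = 4 = E
  T(19) - R(17) = 2 = C
  D(3) - K(10) = 19 = T
  K(10) - W(22) = 14 = O
  P(15) - Y(24) = 17 = R
  R(17) - C(2) = 15 = P
  R(17) - R(17) = 0 = A
  D(3) - K(10) = 19 = T
  Y(24) - W(22) = 2 = C
  F(5) - Y(24) = 7 = H
Plaintext: VECTORPATCH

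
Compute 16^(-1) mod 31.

Step 1: We need x such that 16 * x = 1 (mod 31).
Step 2: Using the extended Euclidean algorithm or trial:
  16 * 2 = 32 = 1 * 31 + 1.
Step 3: Since 32 mod 31 = 1, the inverse is x = 2.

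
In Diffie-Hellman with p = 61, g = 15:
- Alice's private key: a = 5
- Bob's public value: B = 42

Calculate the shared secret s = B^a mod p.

Step 1: s = B^a mod p = 42^5 mod 61.
  42^1 mod 61 = 42
  42^2 mod 61 = (42 * 42) mod 61 = 56
  42^3 mod 61 = (56 * 42) mod 61 = 34
  42^4 mod 61 = (34 * 42) mod 61 = 25
  42^5 mod 61 = (25 * 42) mod 61 = 13
Result: shared secret = 13.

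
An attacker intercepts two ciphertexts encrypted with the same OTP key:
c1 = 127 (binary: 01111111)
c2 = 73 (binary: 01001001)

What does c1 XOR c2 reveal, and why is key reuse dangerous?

Step 1: c1 XOR c2 = (m1 XOR k) XOR (m2 XOR k).
Step 2: By XOR associativity/commutativity: = m1 XOR m2 XOR k XOR k = m1 XOR m2.
Step 3: 01111111 XOR 01001001 = 00110110 = 54.
Step 4: The key cancels out! An attacker learns m1 XOR m2 = 54, revealing the relationship between plaintexts.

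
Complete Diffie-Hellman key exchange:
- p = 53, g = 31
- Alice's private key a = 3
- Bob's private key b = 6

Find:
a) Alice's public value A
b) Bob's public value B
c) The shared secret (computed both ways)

Step 1: A = g^a mod p = 31^3 mod 53 = 5.
Step 2: B = g^b mod p = 31^6 mod 53 = 25.
Step 3: Alice computes s = B^a mod p = 25^3 mod 53 = 43.
Step 4: Bob computes s = A^b mod p = 5^6 mod 53 = 43.
Both sides agree: shared secret = 43.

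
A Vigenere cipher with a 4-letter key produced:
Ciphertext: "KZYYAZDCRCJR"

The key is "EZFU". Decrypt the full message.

Step 1: Key 'EZFU' has length 4. Extended key: EZFUEZFUEZFU
Step 2: Decrypt each position:
  K(10) - E(4) = 6 = G
  Z(25) - Z(25) = 0 = A
  Y(24) - F(5) = 19 = T
  Y(24) - U(20) = 4 = E
  A(0) - E(4) = 22 = W
  Z(25) - Z(25) = 0 = A
  D(3) - F(5) = 24 = Y
  C(2) - U(20) = 8 = I
  R(17) - E(4) = 13 = N
  C(2) - Z(25) = 3 = D
  J(9) - F(5) = 4 = E
  R(17) - U(20) = 23 = X
Plaintext: GATEWAYINDEX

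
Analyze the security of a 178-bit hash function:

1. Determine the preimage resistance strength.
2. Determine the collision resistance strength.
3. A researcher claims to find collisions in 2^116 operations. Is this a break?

Step 1: Preimage resistance requires brute-force of 2^178 operations.
Step 2: Collision resistance (birthday bound) = 2^(178/2) = 2^89.
Step 3: The claimed attack costs 2^116 operations.
Step 4: Since 2^116 >= 2^89, the claimed attack is no faster than the generic birthday attack, so this does not break collision resistance.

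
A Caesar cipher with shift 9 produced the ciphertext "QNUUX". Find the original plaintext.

Step 1: Reverse the shift by subtracting 9 from each letter position.
  Q (position 16) -> position (16-9) mod 26 = 7 -> H
  N (position 13) -> position (13-9) mod 26 = 4 -> E
  U (position 20) -> position (20-9) mod 26 = 11 -> L
  U (position 20) -> position (20-9) mod 26 = 11 -> L
  X (position 23) -> position (23-9) mod 26 = 14 -> O
Decrypted message: HELLO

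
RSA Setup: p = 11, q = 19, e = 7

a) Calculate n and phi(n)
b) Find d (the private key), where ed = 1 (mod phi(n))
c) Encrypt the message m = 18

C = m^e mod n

Step 1: n = 11 * 19 = 209.
Step 2: phi(n) = (11-1)(19-1) = 10 * 18 = 180.
Step 3: Find d = 7^(-1) mod 180 = 103.
  Verify: 7 * 103 = 721 = 1 (mod 180).
Step 4: C = 18^7 mod 209 = 94.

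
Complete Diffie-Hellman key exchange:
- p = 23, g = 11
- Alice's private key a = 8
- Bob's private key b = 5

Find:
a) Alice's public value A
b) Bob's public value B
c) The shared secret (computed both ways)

Step 1: A = g^a mod p = 11^8 mod 23 = 8.
Step 2: B = g^b mod p = 11^5 mod 23 = 5.
Step 3: Alice computes s = B^a mod p = 5^8 mod 23 = 16.
Step 4: Bob computes s = A^b mod p = 8^5 mod 23 = 16.
Both sides agree: shared secret = 16.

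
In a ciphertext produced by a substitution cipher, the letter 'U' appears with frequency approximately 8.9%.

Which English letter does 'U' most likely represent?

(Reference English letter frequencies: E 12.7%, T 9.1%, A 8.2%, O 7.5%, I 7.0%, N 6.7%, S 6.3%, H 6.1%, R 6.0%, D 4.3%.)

Step 1: The observed frequency is 8.9%.
Step 2: Compare with English frequencies:
  E: 12.7% (difference: 3.8%)
  T: 9.1% (difference: 0.2%) <-- closest
  A: 8.2% (difference: 0.7%)
  O: 7.5% (difference: 1.4%)
  I: 7.0% (difference: 1.9%)
  N: 6.7% (difference: 2.2%)
  S: 6.3% (difference: 2.6%)
  H: 6.1% (difference: 2.8%)
  R: 6.0% (difference: 2.9%)
  D: 4.3% (difference: 4.6%)
Step 3: 'U' most likely represents 'T' (frequency 9.1%).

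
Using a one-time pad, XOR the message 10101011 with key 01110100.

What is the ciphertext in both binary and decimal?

Step 1: Write out the XOR operation bit by bit:
  Message: 10101011
  Key:     01110100
  XOR:     11011111
Step 2: Convert to decimal: 11011111 = 223.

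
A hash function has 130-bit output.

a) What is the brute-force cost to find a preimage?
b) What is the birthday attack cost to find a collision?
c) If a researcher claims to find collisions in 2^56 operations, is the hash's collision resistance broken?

Step 1: Preimage resistance requires brute-force of 2^130 operations.
Step 2: Collision resistance (birthday bound) = 2^(130/2) = 2^65.
Step 3: The claimed attack costs 2^56 operations.
Step 4: Since 2^56 < 2^65, the claimed attack beats the generic birthday bound, so collision resistance is broken.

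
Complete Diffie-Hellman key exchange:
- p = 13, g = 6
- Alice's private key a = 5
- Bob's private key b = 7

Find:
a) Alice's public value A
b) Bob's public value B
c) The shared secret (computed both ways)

Step 1: A = g^a mod p = 6^5 mod 13 = 2.
Step 2: B = g^b mod p = 6^7 mod 13 = 7.
Step 3: Alice computes s = B^a mod p = 7^5 mod 13 = 11.
Step 4: Bob computes s = A^b mod p = 2^7 mod 13 = 11.
Both sides agree: shared secret = 11.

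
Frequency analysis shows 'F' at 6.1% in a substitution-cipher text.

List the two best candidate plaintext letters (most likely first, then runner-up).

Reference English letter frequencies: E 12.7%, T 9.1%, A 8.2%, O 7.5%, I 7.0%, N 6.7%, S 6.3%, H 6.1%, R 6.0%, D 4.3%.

Step 1: Observed frequency of 'F' is 6.1%.
Step 2: Compute distances to each reference frequency and sort:
  H (6.1%): difference = 0.0% <-- BEST
  R (6.0%): difference = 0.1% <-- RUNNER-UP
  S (6.3%): difference = 0.2%
  N (6.7%): difference = 0.6%
  I (7.0%): difference = 0.9%
Step 3: Most likely is 'H' (6.1%, diff 0.0%); second most likely is 'R' (6.0%, diff 0.1%).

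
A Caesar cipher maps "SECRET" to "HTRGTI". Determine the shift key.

Step 1: Compare first letters: S (position 18) -> H (position 7).
Step 2: Shift = (7 - 18) mod 26 = 15.
The shift value is 15.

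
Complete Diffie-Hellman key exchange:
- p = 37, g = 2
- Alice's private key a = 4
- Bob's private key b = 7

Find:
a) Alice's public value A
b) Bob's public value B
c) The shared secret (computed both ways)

Step 1: A = g^a mod p = 2^4 mod 37 = 16.
Step 2: B = g^b mod p = 2^7 mod 37 = 17.
Step 3: Alice computes s = B^a mod p = 17^4 mod 37 = 12.
Step 4: Bob computes s = A^b mod p = 16^7 mod 37 = 12.
Both sides agree: shared secret = 12.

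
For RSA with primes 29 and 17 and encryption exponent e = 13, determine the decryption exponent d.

Step 1: n = 29 * 17 = 493.
Step 2: phi(n) = 28 * 16 = 448.
Step 3: Find d such that 13 * d = 1 (mod 448).
Step 4: d = 13^(-1) mod 448 = 69.
Verification: 13 * 69 = 897 = 2 * 448 + 1.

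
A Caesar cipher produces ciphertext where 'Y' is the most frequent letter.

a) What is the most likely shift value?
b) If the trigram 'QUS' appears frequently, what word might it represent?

Step 1: In English, 'E' is the most frequent letter (12.7%).
Step 2: The most frequent ciphertext letter is 'Y' (position 24).
Step 3: Shift = (24 - 4) mod 26 = 20.
Step 4: Decrypt 'QUS' by shifting back 20:
  Q -> W
  U -> A
  S -> Y
Step 5: 'QUS' decrypts to 'WAY'.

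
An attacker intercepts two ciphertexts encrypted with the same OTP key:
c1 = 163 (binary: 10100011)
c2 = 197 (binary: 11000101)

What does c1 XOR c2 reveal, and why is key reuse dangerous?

Step 1: c1 XOR c2 = (m1 XOR k) XOR (m2 XOR k).
Step 2: By XOR associativity/commutativity: = m1 XOR m2 XOR k XOR k = m1 XOR m2.
Step 3: 10100011 XOR 11000101 = 01100110 = 102.
Step 4: The key cancels out! An attacker learns m1 XOR m2 = 102, revealing the relationship between plaintexts.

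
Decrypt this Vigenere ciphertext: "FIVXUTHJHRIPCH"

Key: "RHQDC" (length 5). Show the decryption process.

Step 1: Key 'RHQDC' has length 5. Extended key: RHQDCRHQDCRHQD
Step 2: Decrypt each position:
  F(5) - R(17) = 14 = O
  I(8) - H(7) = 1 = B
  V(21) - Q(16) = 5 = F
  X(23) - D(3) = 20 = U
  U(20) - C(2) = 18 = S
  T(19) - R(17) = 2 = C
  H(7) - H(7) = 0 = A
  J(9) - Q(16) = 19 = T
  H(7) - D(3) = 4 = E
  R(17) - C(2) = 15 = P
  I(8) - R(17) = 17 = R
  P(15) - H(7) = 8 = I
  C(2) - Q(16) = 12 = M
  H(7) - D(3) = 4 = E
Plaintext: OBFUSCATEPRIME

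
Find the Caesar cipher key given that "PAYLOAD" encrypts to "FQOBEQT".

Step 1: Compare first letters: P (position 15) -> F (position 5).
Step 2: Shift = (5 - 15) mod 26 = 16.
The shift value is 16.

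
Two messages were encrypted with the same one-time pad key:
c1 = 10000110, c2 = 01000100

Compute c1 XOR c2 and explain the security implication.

Step 1: c1 XOR c2 = (m1 XOR k) XOR (m2 XOR k).
Step 2: By XOR associativity/commutativity: = m1 XOR m2 XOR k XOR k = m1 XOR m2.
Step 3: 10000110 XOR 01000100 = 11000010 = 194.
Step 4: The key cancels out! An attacker learns m1 XOR m2 = 194, revealing the relationship between plaintexts.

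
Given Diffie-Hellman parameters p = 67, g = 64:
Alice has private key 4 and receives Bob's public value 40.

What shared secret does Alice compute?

Step 1: s = B^a mod p = 40^4 mod 67.
  40^1 mod 67 = 40
  40^2 mod 67 = (40 * 40) mod 67 = 59
  40^3 mod 67 = (59 * 40) mod 67 = 15
  40^4 mod 67 = (15 * 40) mod 67 = 64
Result: shared secret = 64.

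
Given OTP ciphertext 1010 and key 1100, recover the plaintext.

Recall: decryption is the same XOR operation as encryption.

Step 1: XOR ciphertext with key:
  Ciphertext: 1010
  Key:        1100
  XOR:        0110
Step 2: Plaintext = 0110 = 6 in decimal.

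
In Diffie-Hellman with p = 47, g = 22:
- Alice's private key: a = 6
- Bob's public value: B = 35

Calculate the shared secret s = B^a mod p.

Step 1: s = B^a mod p = 35^6 mod 47.
  35^1 mod 47 = 35
  35^2 mod 47 = (35 * 35) mod 47 = 3
  35^3 mod 47 = (3 * 35) mod 47 = 11
  35^4 mod 47 = (11 * 35) mod 47 = 9
  35^5 mod 47 = (9 * 35) mod 47 = 33
  35^6 mod 47 = (33 * 35) mod 47 = 27
Result: shared secret = 27.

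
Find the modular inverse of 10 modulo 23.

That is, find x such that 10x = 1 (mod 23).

Step 1: We need x such that 10 * x = 1 (mod 23).
Step 2: Using the extended Euclidean algorithm or trial:
  10 * 7 = 70 = 3 * 23 + 1.
Step 3: Since 70 mod 23 = 1, the inverse is x = 7.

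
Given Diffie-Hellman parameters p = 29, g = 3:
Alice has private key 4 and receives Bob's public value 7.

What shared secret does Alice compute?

Step 1: s = B^a mod p = 7^4 mod 29.
  7^1 mod 29 = 7
  7^2 mod 29 = (7 * 7) mod 29 = 20
  7^3 mod 29 = (20 * 7) mod 29 = 24
  7^4 mod 29 = (24 * 7) mod 29 = 23
Result: shared secret = 23.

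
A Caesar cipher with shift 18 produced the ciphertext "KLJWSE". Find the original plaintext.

Step 1: Reverse the shift by subtracting 18 from each letter position.
  K (position 10) -> position (10-18) mod 26 = 18 -> S
  L (position 11) -> position (11-18) mod 26 = 19 -> T
  J (position 9) -> position (9-18) mod 26 = 17 -> R
  W (position 22) -> position (22-18) mod 26 = 4 -> E
  S (position 18) -> position (18-18) mod 26 = 0 -> A
  E (position 4) -> position (4-18) mod 26 = 12 -> M
Decrypted message: STREAM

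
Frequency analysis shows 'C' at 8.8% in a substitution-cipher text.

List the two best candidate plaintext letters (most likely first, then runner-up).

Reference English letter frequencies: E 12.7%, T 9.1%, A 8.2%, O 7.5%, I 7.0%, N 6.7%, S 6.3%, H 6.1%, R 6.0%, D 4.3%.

Step 1: Observed frequency of 'C' is 8.8%.
Step 2: Compute distances to each reference frequency and sort:
  T (9.1%): difference = 0.3% <-- BEST
  A (8.2%): difference = 0.6% <-- RUNNER-UP
  O (7.5%): difference = 1.3%
  I (7.0%): difference = 1.8%
  N (6.7%): difference = 2.1%
Step 3: Most likely is 'T' (9.1%, diff 0.3%); second most likely is 'A' (8.2%, diff 0.6%).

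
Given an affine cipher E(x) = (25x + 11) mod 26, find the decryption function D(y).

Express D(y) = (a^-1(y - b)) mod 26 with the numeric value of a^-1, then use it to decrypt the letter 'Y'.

Step 1: Find a^-1, the modular inverse of 25 mod 26.
Step 2: We need 25 * a^-1 = 1 (mod 26).
Step 3: 25 * 25 = 625 = 24 * 26 + 1, so a^-1 = 25.
Step 4: D(y) = 25(y - 11) mod 26.
Step 5: Apply to 'Y' (y = 24): D(24) = 25 * (24 - 11) mod 26 = 25 * 13 mod 26 = 13 -> 'N'.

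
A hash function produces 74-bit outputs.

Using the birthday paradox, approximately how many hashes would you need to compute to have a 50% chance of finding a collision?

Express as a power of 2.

Step 1: The birthday paradox gives collision probability ~50% after sqrt(2^n) = 2^(n/2) hashes.
Step 2: For 74-bit output: 2^(74/2) = 2^37.
Step 3: Approximately 2^37 hash computations needed.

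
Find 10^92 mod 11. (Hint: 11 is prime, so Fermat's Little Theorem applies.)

Step 1: Since 11 is prime, by Fermat's Little Theorem: 10^10 = 1 (mod 11).
Step 2: Reduce exponent: 92 mod 10 = 2.
Step 3: So 10^92 = 10^2 (mod 11).
Step 4: 10^2 mod 11 = 1.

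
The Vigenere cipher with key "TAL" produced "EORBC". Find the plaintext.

Step 1: Extend key: TALTA
Step 2: Decrypt each letter (c - k) mod 26:
  E(4) - T(19) = (4-19) mod 26 = 11 = L
  O(14) - A(0) = (14-0) mod 26 = 14 = O
  R(17) - L(11) = (17-11) mod 26 = 6 = G
  B(1) - T(19) = (1-19) mod 26 = 8 = I
  C(2) - A(0) = (2-0) mod 26 = 2 = C
Plaintext: LOGIC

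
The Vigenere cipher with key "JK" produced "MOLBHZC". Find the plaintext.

Step 1: Extend key: JKJKJKJ
Step 2: Decrypt each letter (c - k) mod 26:
  M(12) - J(9) = (12-9) mod 26 = 3 = D
  O(14) - K(10) = (14-10) mod 26 = 4 = E
  L(11) - J(9) = (11-9) mod 26 = 2 = C
  B(1) - K(10) = (1-10) mod 26 = 17 = R
  H(7) - J(9) = (7-9) mod 26 = 24 = Y
  Z(25) - K(10) = (25-10) mod 26 = 15 = P
  C(2) - J(9) = (2-9) mod 26 = 19 = T
Plaintext: DECRYPT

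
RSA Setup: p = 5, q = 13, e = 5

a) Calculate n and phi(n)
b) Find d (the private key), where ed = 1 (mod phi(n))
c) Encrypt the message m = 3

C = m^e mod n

Step 1: n = 5 * 13 = 65.
Step 2: phi(n) = (5-1)(13-1) = 4 * 12 = 48.
Step 3: Find d = 5^(-1) mod 48 = 29.
  Verify: 5 * 29 = 145 = 1 (mod 48).
Step 4: C = 3^5 mod 65 = 48.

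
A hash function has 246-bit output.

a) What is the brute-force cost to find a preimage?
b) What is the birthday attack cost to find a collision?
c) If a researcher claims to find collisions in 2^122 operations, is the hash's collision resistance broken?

Step 1: Preimage resistance requires brute-force of 2^246 operations.
Step 2: Collision resistance (birthday bound) = 2^(246/2) = 2^123.
Step 3: The claimed attack costs 2^122 operations.
Step 4: Since 2^122 < 2^123, the claimed attack beats the generic birthday bound, so collision resistance is broken.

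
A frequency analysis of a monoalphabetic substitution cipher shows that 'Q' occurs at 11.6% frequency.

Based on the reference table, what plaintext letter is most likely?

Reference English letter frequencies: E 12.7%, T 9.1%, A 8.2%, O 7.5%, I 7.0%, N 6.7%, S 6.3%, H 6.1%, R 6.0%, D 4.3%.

Step 1: The observed frequency is 11.6%.
Step 2: Compare with English frequencies:
  E: 12.7% (difference: 1.1%) <-- closest
  T: 9.1% (difference: 2.5%)
  A: 8.2% (difference: 3.4%)
  O: 7.5% (difference: 4.1%)
  I: 7.0% (difference: 4.6%)
  N: 6.7% (difference: 4.9%)
  S: 6.3% (difference: 5.3%)
  H: 6.1% (difference: 5.5%)
  R: 6.0% (difference: 5.6%)
  D: 4.3% (difference: 7.3%)
Step 3: 'Q' most likely represents 'E' (frequency 12.7%).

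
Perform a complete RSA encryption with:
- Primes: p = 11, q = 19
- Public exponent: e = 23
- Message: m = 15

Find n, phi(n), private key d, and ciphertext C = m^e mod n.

Step 1: n = 11 * 19 = 209.
Step 2: phi(n) = (11-1)(19-1) = 10 * 18 = 180.
Step 3: Find d = 23^(-1) mod 180 = 47.
  Verify: 23 * 47 = 1081 = 1 (mod 180).
Step 4: C = 15^23 mod 209 = 97.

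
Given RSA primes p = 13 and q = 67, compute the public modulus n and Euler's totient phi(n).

Step 1: n = p * q = 13 * 67 = 871.
Step 2: phi(n) = (p-1)(q-1) = 12 * 66 = 792.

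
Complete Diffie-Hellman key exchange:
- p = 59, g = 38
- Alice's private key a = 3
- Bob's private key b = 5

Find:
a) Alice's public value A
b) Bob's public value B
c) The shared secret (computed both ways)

Step 1: A = g^a mod p = 38^3 mod 59 = 2.
Step 2: B = g^b mod p = 38^5 mod 59 = 56.
Step 3: Alice computes s = B^a mod p = 56^3 mod 59 = 32.
Step 4: Bob computes s = A^b mod p = 2^5 mod 59 = 32.
Both sides agree: shared secret = 32.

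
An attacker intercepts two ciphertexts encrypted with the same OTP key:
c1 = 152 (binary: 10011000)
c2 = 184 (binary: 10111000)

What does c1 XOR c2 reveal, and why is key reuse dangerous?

Step 1: c1 XOR c2 = (m1 XOR k) XOR (m2 XOR k).
Step 2: By XOR associativity/commutativity: = m1 XOR m2 XOR k XOR k = m1 XOR m2.
Step 3: 10011000 XOR 10111000 = 00100000 = 32.
Step 4: The key cancels out! An attacker learns m1 XOR m2 = 32, revealing the relationship between plaintexts.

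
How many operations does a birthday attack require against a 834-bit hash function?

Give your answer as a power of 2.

Step 1: The birthday paradox gives collision probability ~50% after sqrt(2^n) = 2^(n/2) hashes.
Step 2: For 834-bit output: 2^(834/2) = 2^417.
Step 3: Approximately 2^417 hash computations needed.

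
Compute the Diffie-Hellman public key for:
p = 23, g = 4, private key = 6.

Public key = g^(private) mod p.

Step 1: A = g^a mod p = 4^6 mod 23.
  4^1 mod 23 = 4
  4^2 mod 23 = (4 * 4) mod 23 = 16
  4^3 mod 23 = (16 * 4) mod 23 = 18
  4^4 mod 23 = (18 * 4) mod 23 = 3
  4^5 mod 23 = (3 * 4) mod 23 = 12
  4^6 mod 23 = (12 * 4) mod 23 = 2
Result: A = 2.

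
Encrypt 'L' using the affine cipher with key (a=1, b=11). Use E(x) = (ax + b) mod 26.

Step 1: Convert 'L' to number: x = 11.
Step 2: E(11) = (1 * 11 + 11) mod 26 = 22 mod 26 = 22.
Step 3: Convert 22 back to letter: W.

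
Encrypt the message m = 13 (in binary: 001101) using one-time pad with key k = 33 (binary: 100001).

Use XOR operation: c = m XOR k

Step 1: Write out the XOR operation bit by bit:
  Message: 001101
  Key:     100001
  XOR:     101100
Step 2: Convert to decimal: 101100 = 44.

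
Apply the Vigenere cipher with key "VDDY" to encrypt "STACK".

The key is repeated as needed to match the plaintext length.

Step 1: Repeat key to match plaintext length:
  Plaintext: STACK
  Key:       VDDYV
Step 2: Encrypt each letter:
  S(18) + V(21) = (18+21) mod 26 = 13 = N
  T(19) + D(3) = (19+3) mod 26 = 22 = W
  A(0) + D(3) = (0+3) mod 26 = 3 = D
  C(2) + Y(24) = (2+24) mod 26 = 0 = A
  K(10) + V(21) = (10+21) mod 26 = 5 = F
Ciphertext: NWDAF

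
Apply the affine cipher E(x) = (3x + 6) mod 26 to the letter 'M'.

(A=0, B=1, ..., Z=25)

Step 1: Convert 'M' to number: x = 12.
Step 2: E(12) = (3 * 12 + 6) mod 26 = 42 mod 26 = 16.
Step 3: Convert 16 back to letter: Q.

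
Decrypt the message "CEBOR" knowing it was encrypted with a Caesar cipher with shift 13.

Step 1: Reverse the shift by subtracting 13 from each letter position.
  C (position 2) -> position (2-13) mod 26 = 15 -> P
  E (position 4) -> position (4-13) mod 26 = 17 -> R
  B (position 1) -> position (1-13) mod 26 = 14 -> O
  O (position 14) -> position (14-13) mod 26 = 1 -> B
  R (position 17) -> position (17-13) mod 26 = 4 -> E
Decrypted message: PROBE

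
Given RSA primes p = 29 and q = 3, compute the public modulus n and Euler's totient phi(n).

Step 1: n = p * q = 29 * 3 = 87.
Step 2: phi(n) = (p-1)(q-1) = 28 * 2 = 56.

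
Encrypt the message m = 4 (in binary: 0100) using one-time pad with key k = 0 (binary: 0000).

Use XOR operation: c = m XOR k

Step 1: Write out the XOR operation bit by bit:
  Message: 0100
  Key:     0000
  XOR:     0100
Step 2: Convert to decimal: 0100 = 4.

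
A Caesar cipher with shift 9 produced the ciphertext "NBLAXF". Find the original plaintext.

Step 1: Reverse the shift by subtracting 9 from each letter position.
  N (position 13) -> position (13-9) mod 26 = 4 -> E
  B (position 1) -> position (1-9) mod 26 = 18 -> S
  L (position 11) -> position (11-9) mod 26 = 2 -> C
  A (position 0) -> position (0-9) mod 26 = 17 -> R
  X (position 23) -> position (23-9) mod 26 = 14 -> O
  F (position 5) -> position (5-9) mod 26 = 22 -> W
Decrypted message: ESCROW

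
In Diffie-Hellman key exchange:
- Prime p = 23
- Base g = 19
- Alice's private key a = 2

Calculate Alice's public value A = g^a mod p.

Step 1: A = g^a mod p = 19^2 mod 23.
  19^1 mod 23 = 19
  19^2 mod 23 = (19 * 19) mod 23 = 16
Result: A = 16.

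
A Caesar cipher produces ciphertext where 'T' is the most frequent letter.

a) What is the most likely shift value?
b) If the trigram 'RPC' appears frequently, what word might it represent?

Step 1: In English, 'E' is the most frequent letter (12.7%).
Step 2: The most frequent ciphertext letter is 'T' (position 19).
Step 3: Shift = (19 - 4) mod 26 = 15.
Step 4: Decrypt 'RPC' by shifting back 15:
  R -> C
  P -> A
  C -> N
Step 5: 'RPC' decrypts to 'CAN'.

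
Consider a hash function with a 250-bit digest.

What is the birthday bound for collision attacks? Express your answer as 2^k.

Step 1: The birthday paradox gives collision probability ~50% after sqrt(2^n) = 2^(n/2) hashes.
Step 2: For 250-bit output: 2^(250/2) = 2^125.
Step 3: Approximately 2^125 hash computations needed.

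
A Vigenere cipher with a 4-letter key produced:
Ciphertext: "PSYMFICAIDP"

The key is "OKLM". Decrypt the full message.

Step 1: Key 'OKLM' has length 4. Extended key: OKLMOKLMOKL
Step 2: Decrypt each position:
  P(15) - O(14) = 1 = B
  S(18) - K(10) = 8 = I
  Y(24) - L(11) = 13 = N
  M(12) - M(12) = 0 = A
  F(5) - O(14) = 17 = R
  I(8) - K(10) = 24 = Y
  C(2) - L(11) = 17 = R
  A(0) - M(12) = 14 = O
  I(8) - O(14) = 20 = U
  D(3) - K(10) = 19 = T
  P(15) - L(11) = 4 = E
Plaintext: BINARYROUTE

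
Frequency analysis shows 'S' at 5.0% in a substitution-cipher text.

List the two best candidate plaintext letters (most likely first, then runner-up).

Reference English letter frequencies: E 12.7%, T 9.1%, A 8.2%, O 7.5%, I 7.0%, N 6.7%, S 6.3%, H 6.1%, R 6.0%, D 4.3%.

Step 1: Observed frequency of 'S' is 5.0%.
Step 2: Compute distances to each reference frequency and sort:
  D (4.3%): difference = 0.7% <-- BEST
  R (6.0%): difference = 1.0% <-- RUNNER-UP
  H (6.1%): difference = 1.1%
  S (6.3%): difference = 1.3%
  N (6.7%): difference = 1.7%
Step 3: Most likely is 'D' (4.3%, diff 0.7%); second most likely is 'R' (6.0%, diff 1.0%).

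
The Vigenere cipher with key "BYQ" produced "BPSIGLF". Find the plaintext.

Step 1: Extend key: BYQBYQB
Step 2: Decrypt each letter (c - k) mod 26:
  B(1) - B(1) = (1-1) mod 26 = 0 = A
  P(15) - Y(24) = (15-24) mod 26 = 17 = R
  S(18) - Q(16) = (18-16) mod 26 = 2 = C
  I(8) - B(1) = (8-1) mod 26 = 7 = H
  G(6) - Y(24) = (6-24) mod 26 = 8 = I
  L(11) - Q(16) = (11-16) mod 26 = 21 = V
  F(5) - B(1) = (5-1) mod 26 = 4 = E
Plaintext: ARCHIVE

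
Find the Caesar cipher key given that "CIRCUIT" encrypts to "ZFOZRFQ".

Step 1: Compare first letters: C (position 2) -> Z (position 25).
Step 2: Shift = (25 - 2) mod 26 = 23.
The shift value is 23.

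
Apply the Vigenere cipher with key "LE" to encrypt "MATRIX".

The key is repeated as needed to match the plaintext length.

Step 1: Repeat key to match plaintext length:
  Plaintext: MATRIX
  Key:       LELELE
Step 2: Encrypt each letter:
  M(12) + L(11) = (12+11) mod 26 = 23 = X
  A(0) + E(4) = (0+4) mod 26 = 4 = E
  T(19) + L(11) = (19+11) mod 26 = 4 = E
  R(17) + E(4) = (17+4) mod 26 = 21 = V
  I(8) + L(11) = (8+11) mod 26 = 19 = T
  X(23) + E(4) = (23+4) mod 26 = 1 = B
Ciphertext: XEEVTB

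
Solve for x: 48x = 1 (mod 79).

Step 1: We need x such that 48 * x = 1 (mod 79).
Step 2: Using the extended Euclidean algorithm or trial:
  48 * 28 = 1344 = 17 * 79 + 1.
Step 3: Since 1344 mod 79 = 1, the inverse is x = 28.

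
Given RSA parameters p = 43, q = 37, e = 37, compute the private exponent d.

Step 1: n = 43 * 37 = 1591.
Step 2: phi(n) = 42 * 36 = 1512.
Step 3: Find d such that 37 * d = 1 (mod 1512).
Step 4: d = 37^(-1) mod 1512 = 613.
Verification: 37 * 613 = 22681 = 15 * 1512 + 1.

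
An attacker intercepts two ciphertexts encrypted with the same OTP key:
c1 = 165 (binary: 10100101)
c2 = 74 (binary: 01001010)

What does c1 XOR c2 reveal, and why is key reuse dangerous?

Step 1: c1 XOR c2 = (m1 XOR k) XOR (m2 XOR k).
Step 2: By XOR associativity/commutativity: = m1 XOR m2 XOR k XOR k = m1 XOR m2.
Step 3: 10100101 XOR 01001010 = 11101111 = 239.
Step 4: The key cancels out! An attacker learns m1 XOR m2 = 239, revealing the relationship between plaintexts.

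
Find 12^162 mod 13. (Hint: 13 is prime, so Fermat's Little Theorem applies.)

Step 1: Since 13 is prime, by Fermat's Little Theorem: 12^12 = 1 (mod 13).
Step 2: Reduce exponent: 162 mod 12 = 6.
Step 3: So 12^162 = 12^6 (mod 13).
Step 4: 12^6 mod 13 = 1.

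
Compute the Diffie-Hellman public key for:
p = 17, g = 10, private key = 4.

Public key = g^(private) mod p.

Step 1: A = g^a mod p = 10^4 mod 17.
  10^1 mod 17 = 10
  10^2 mod 17 = (10 * 10) mod 17 = 15
  10^3 mod 17 = (15 * 10) mod 17 = 14
  10^4 mod 17 = (14 * 10) mod 17 = 4
Result: A = 4.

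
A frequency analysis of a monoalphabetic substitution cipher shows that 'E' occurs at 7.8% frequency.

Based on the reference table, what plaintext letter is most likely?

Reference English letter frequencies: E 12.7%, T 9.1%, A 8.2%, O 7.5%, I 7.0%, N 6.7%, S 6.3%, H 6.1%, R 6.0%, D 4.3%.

Step 1: The observed frequency is 7.8%.
Step 2: Compare with English frequencies:
  E: 12.7% (difference: 4.9%)
  T: 9.1% (difference: 1.3%)
  A: 8.2% (difference: 0.4%)
  O: 7.5% (difference: 0.3%) <-- closest
  I: 7.0% (difference: 0.8%)
  N: 6.7% (difference: 1.1%)
  S: 6.3% (difference: 1.5%)
  H: 6.1% (difference: 1.7%)
  R: 6.0% (difference: 1.8%)
  D: 4.3% (difference: 3.5%)
Step 3: 'E' most likely represents 'O' (frequency 7.5%).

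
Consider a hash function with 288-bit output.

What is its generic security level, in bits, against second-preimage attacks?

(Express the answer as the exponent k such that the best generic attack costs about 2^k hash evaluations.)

Step 1: The hash has a 288-bit output.
Step 2: Second-preimage resistance means: given a specific input x, it should be infeasible to find a different y with h(y) = h(x).
With a 288-bit output, a generic search for a second preimage costs about 2^288 evaluations (each trial matches the fixed target with probability 2^-288).
Step 3: Security level = 288 bits.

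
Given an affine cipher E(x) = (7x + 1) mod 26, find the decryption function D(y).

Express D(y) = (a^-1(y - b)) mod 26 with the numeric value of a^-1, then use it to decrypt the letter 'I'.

Step 1: Find a^-1, the modular inverse of 7 mod 26.
Step 2: We need 7 * a^-1 = 1 (mod 26).
Step 3: 7 * 15 = 105 = 4 * 26 + 1, so a^-1 = 15.
Step 4: D(y) = 15(y - 1) mod 26.
Step 5: Apply to 'I' (y = 8): D(8) = 15 * (8 - 1) mod 26 = 15 * 7 mod 26 = 1 -> 'B'.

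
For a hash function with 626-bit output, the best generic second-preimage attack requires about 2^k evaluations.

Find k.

Step 1: The hash has a 626-bit output.
Step 2: Second-preimage resistance means: given a specific input x, it should be infeasible to find a different y with h(y) = h(x).
With a 626-bit output, a generic search for a second preimage costs about 2^626 evaluations (each trial matches the fixed target with probability 2^-626).
Step 3: Security level = 626 bits.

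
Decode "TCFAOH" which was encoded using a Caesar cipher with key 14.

Step 1: Reverse the shift by subtracting 14 from each letter position.
  T (position 19) -> position (19-14) mod 26 = 5 -> F
  C (position 2) -> position (2-14) mod 26 = 14 -> O
  F (position 5) -> position (5-14) mod 26 = 17 -> R
  A (position 0) -> position (0-14) mod 26 = 12 -> M
  O (position 14) -> position (14-14) mod 26 = 0 -> A
  H (position 7) -> position (7-14) mod 26 = 19 -> T
Decrypted message: FORMAT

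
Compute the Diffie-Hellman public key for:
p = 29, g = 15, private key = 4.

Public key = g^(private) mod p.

Step 1: A = g^a mod p = 15^4 mod 29.
  15^1 mod 29 = 15
  15^2 mod 29 = (15 * 15) mod 29 = 22
  15^3 mod 29 = (22 * 15) mod 29 = 11
  15^4 mod 29 = (11 * 15) mod 29 = 20
Result: A = 20.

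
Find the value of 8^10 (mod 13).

Step 1: Compute 8^10 mod 13 step by step, reducing modulo 13 at each step.
  8^1 mod 13 = 8
  8^2 mod 13 = (8 * 8) mod 13 = 12
  8^3 mod 13 = (12 * 8) mod 13 = 5
  8^4 mod 13 = (5 * 8) mod 13 = 1
  8^5 mod 13 = (1 * 8) mod 13 = 8
  8^6 mod 13 = (8 * 8) mod 13 = 12
  8^7 mod 13 = (12 * 8) mod 13 = 5
  8^8 mod 13 = (5 * 8) mod 13 = 1
  8^9 mod 13 = (1 * 8) mod 13 = 8
  8^10 mod 13 = (8 * 8) mod 13 = 12
Step 2: Result = 12.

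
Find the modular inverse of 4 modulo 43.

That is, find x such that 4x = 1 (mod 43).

Step 1: We need x such that 4 * x = 1 (mod 43).
Step 2: Using the extended Euclidean algorithm or trial:
  4 * 11 = 44 = 1 * 43 + 1.
Step 3: Since 44 mod 43 = 1, the inverse is x = 11.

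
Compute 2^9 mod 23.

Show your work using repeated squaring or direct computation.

Step 1: Compute 2^9 mod 23 step by step, reducing modulo 23 at each step.
  2^1 mod 23 = 2
  2^2 mod 23 = (2 * 2) mod 23 = 4
  2^3 mod 23 = (4 * 2) mod 23 = 8
  2^4 mod 23 = (8 * 2) mod 23 = 16
  2^5 mod 23 = (16 * 2) mod 23 = 9
  2^6 mod 23 = (9 * 2) mod 23 = 18
  2^7 mod 23 = (18 * 2) mod 23 = 13
  2^8 mod 23 = (13 * 2) mod 23 = 3
  2^9 mod 23 = (3 * 2) mod 23 = 6
Step 2: Result = 6.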